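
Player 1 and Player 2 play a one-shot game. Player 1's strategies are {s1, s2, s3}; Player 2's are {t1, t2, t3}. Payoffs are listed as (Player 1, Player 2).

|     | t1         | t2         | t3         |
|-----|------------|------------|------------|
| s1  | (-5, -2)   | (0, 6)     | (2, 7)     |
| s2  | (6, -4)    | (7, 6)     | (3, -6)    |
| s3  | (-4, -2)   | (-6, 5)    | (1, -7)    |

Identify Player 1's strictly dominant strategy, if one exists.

s2

A strategy is strictly dominant if it gives Player 1 a strictly higher payoff than every other strategy, against every choice by the opponent.
s2 strictly dominates: vs t1: 6 > each of {-5, -4}; vs t2: 7 > each of {0, -6}; vs t3: 3 > each of {2, 1}.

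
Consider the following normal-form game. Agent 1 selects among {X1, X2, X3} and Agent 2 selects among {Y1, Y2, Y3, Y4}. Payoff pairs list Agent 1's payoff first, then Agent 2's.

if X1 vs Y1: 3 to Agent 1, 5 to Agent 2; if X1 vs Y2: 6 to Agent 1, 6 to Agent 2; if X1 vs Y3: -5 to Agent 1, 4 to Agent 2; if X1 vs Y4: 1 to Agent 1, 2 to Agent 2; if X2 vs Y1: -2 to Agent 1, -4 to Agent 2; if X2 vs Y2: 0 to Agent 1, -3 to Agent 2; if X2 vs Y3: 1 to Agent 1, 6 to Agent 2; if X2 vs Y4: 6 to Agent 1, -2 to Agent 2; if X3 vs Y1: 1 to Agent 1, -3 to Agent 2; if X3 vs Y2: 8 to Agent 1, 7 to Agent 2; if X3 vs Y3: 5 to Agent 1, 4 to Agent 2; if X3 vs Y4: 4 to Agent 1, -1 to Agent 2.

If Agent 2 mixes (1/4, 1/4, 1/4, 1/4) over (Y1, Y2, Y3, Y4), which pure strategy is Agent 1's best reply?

Agent 1's best reply maximizes expected payoff against the mix.
X1: (1/4)·3 + (1/4)·6 + (1/4)·(-5) + (1/4)·1 = 5/4
X2: (1/4)·(-2) + (1/4)·0 + (1/4)·1 + (1/4)·6 = 5/4
X3: (1/4)·1 + (1/4)·8 + (1/4)·5 + (1/4)·4 = 9/2
Highest expected payoff is 9/2, from X3.

X3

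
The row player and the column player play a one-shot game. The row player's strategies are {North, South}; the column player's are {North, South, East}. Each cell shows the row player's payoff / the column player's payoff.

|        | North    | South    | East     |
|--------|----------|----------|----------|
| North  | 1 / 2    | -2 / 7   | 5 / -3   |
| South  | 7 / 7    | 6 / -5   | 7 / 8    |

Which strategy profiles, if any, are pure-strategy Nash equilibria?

Check mutual best responses: a cell is a NE iff neither player can gain by unilaterally deviating.
The row player's best responses — vs North: South (payoff 7); vs South: South (payoff 6); vs East: South (payoff 7).
The column player's best responses — vs North: South (payoff 7); vs South: East (payoff 8).
The only mutual best response is (South, East); neither player gains by switching there.

(South, East)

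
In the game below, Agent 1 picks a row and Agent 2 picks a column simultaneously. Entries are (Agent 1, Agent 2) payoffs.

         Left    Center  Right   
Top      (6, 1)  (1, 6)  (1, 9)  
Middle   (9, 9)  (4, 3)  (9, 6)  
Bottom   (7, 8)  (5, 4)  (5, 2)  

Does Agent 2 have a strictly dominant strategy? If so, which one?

No strictly dominant strategy

Check whether one of Agent 2's strategies beats all alternatives regardless of what the opponent does.
Left is not dominant: against Top, Center gives 6 > 1.
Center is not dominant: against Top, Right gives 9 > 6.
Right is not dominant: against Middle, Left gives 9 > 6.
No single strategy is best against every opponent action.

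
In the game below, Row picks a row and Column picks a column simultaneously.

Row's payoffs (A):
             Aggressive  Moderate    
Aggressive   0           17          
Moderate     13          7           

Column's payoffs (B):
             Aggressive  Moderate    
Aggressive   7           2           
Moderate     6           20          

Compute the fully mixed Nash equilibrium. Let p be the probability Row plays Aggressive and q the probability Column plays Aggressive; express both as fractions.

In a mixed NE each player is indifferent between their pure strategies, so the opponent's mix sets the indifference.
Column indifferent between Aggressive and Moderate: p·7 + (1−p)·6 = p·2 + (1−p)·20 ⟹ 6 + 1p = 20 + (-18)p ⟹ p = 14/19.
Row indifferent between Aggressive and Moderate: q·0 + (1−q)·17 = q·13 + (1−q)·7 ⟹ 17 + (-17)q = 7 + 6q ⟹ q = 10/23.

p = 14/19, q = 10/23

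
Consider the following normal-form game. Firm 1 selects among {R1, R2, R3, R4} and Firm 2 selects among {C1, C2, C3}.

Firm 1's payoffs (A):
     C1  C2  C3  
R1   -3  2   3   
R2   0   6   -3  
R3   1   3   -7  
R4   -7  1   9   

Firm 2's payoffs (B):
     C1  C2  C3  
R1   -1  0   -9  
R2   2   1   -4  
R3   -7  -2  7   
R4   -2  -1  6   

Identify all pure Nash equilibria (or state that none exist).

Check mutual best responses: a cell is a NE iff neither player can gain by unilaterally deviating.
Firm 1's best responses — vs C1: R3 (payoff 1); vs C2: R2 (payoff 6); vs C3: R4 (payoff 9).
Firm 2's best responses — vs R1: C2 (payoff 0); vs R2: C1 (payoff 2); vs R3: C3 (payoff 7); vs R4: C3 (payoff 6).
The only mutual best response is (R4, C3); neither player gains by switching there.

(R4, C3)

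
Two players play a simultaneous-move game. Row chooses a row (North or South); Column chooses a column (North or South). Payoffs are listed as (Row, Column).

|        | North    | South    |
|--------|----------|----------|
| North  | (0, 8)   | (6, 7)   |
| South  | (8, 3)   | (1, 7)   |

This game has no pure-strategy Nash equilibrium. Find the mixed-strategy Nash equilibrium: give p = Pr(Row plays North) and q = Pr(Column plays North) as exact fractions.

In a mixed NE each player is indifferent between their pure strategies, so the opponent's mix sets the indifference.
Column indifferent between North and South: p·8 + (1−p)·3 = p·7 + (1−p)·7 ⟹ 3 + 5p = 7 + 0p ⟹ p = 4/5.
Row indifferent between North and South: q·0 + (1−q)·6 = q·8 + (1−q)·1 ⟹ 6 + (-6)q = 1 + 7q ⟹ q = 5/13.

p = 4/5, q = 5/13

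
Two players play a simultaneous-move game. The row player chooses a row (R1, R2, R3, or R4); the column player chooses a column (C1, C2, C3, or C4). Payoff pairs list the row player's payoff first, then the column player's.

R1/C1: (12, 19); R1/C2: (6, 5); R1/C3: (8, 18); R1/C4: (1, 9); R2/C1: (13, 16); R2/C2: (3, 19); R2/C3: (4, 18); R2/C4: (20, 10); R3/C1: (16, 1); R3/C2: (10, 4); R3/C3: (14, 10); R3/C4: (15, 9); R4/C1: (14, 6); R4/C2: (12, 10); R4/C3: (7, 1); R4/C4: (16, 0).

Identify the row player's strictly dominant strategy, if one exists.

None

Check whether one of the row player's strategies beats all alternatives regardless of what the opponent does.
R1 is not dominant: against C1, R2 gives 13 > 12.
R2 is not dominant: against C1, R3 gives 16 > 13.
R3 is not dominant: against C2, R4 gives 12 > 10.
R4 is not dominant: against C1, R3 gives 16 > 14.
No single strategy is best against every opponent action.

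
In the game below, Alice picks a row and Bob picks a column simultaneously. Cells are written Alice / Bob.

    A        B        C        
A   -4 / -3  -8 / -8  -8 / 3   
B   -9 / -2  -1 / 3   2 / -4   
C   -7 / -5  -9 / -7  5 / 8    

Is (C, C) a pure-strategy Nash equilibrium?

Yes

Holding Bob at C: Alice gets 5 from C, versus -8 from A, 2 from B. No profitable deviation for Alice.
Holding Alice at C: Bob gets 8 from C, versus -5 from A, -7 from B. No profitable deviation for Bob either.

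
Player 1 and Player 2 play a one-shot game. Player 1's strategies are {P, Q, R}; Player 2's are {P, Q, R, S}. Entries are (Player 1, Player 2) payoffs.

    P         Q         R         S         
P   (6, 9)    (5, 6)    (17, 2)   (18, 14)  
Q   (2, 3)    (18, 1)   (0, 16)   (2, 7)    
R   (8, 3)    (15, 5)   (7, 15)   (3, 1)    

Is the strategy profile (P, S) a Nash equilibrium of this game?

Yes

Holding Player 2 at S: Player 1 gets 18 from P, versus 2 from Q, 3 from R. No profitable deviation for Player 1.
Holding Player 1 at P: Player 2 gets 14 from S, versus 9 from P, 6 from Q, 2 from R. No profitable deviation for Player 2 either.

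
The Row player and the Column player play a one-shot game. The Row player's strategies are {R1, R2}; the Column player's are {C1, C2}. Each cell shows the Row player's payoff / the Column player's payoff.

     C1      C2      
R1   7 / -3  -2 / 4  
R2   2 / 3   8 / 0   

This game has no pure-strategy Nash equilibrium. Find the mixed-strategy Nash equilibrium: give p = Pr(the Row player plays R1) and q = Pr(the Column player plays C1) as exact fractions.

In a mixed NE each player is indifferent between their pure strategies, so the opponent's mix sets the indifference.
The Column player indifferent between C1 and C2: p·(-3) + (1−p)·3 = p·4 + (1−p)·0 ⟹ 3 + (-6)p = 0 + 4p ⟹ p = 3/10.
The Row player indifferent between R1 and R2: q·7 + (1−q)·(-2) = q·2 + (1−q)·8 ⟹ (-2) + 9q = 8 + (-6)q ⟹ q = 2/3.

p = 3/10, q = 2/3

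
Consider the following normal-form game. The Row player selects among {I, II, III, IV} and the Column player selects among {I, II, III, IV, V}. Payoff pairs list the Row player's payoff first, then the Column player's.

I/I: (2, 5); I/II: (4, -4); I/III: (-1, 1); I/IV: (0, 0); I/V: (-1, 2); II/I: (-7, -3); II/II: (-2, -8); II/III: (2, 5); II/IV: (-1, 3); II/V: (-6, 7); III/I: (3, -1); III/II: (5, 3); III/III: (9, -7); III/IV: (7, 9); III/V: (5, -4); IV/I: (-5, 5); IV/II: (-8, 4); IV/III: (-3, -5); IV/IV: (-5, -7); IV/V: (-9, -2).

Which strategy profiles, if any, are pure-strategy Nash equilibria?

(III, IV)

Find each player's best response to every opponent strategy; NE are the intersections.
The Row player's best responses — vs I: III (payoff 3); vs II: III (payoff 5); vs III: III (payoff 9); vs IV: III (payoff 7); vs V: III (payoff 5).
The Column player's best responses — vs I: I (payoff 5); vs II: V (payoff 7); vs III: IV (payoff 9); vs IV: I (payoff 5).
The only mutual best response is (III, IV); neither player gains by switching there.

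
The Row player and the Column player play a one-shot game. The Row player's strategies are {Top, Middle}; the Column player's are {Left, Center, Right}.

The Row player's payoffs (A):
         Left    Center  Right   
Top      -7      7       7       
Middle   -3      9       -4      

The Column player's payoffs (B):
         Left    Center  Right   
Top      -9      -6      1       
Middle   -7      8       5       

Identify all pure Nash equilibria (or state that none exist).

A profile is a Nash equilibrium when each player is best-responding to the other.
The Row player's best responses — vs Left: Middle (payoff -3); vs Center: Middle (payoff 9); vs Right: Top (payoff 7).
The Column player's best responses — vs Top: Right (payoff 1); vs Middle: Center (payoff 8).
Mutual best responses occur at (Top, Right) and (Middle, Center); at each, neither player gains by switching.

(Top, Right) and (Middle, Center)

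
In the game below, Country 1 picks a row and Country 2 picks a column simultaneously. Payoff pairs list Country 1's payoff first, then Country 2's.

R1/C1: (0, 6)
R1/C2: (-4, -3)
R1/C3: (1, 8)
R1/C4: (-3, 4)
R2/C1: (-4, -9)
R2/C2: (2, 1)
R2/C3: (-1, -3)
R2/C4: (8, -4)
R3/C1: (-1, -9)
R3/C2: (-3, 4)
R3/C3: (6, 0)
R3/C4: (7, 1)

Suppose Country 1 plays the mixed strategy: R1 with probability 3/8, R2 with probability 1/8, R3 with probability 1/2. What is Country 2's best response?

C3

Compute Country 2's expected payoff from each pure strategy against the given mix.
C1: (3/8)·6 + (1/8)·(-9) + (1/2)·(-9) = -27/8
C2: (3/8)·(-3) + (1/8)·1 + (1/2)·4 = 1
C3: (3/8)·8 + (1/8)·(-3) + (1/2)·0 = 21/8
C4: (3/8)·4 + (1/8)·(-4) + (1/2)·1 = 3/2
Highest expected payoff is 21/8, from C3.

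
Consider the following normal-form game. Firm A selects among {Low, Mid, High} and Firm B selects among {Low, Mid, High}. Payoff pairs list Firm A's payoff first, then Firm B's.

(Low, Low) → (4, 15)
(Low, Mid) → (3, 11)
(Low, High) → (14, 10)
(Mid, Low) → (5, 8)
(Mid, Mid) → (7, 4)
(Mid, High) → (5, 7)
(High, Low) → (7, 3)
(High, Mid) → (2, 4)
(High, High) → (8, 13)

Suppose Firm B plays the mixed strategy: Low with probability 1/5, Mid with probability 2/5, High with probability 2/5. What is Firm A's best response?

Low

Compute Firm A's expected payoff from each pure strategy against the given mix.
Low: (1/5)·4 + (2/5)·3 + (2/5)·14 = 38/5
Mid: (1/5)·5 + (2/5)·7 + (2/5)·5 = 29/5
High: (1/5)·7 + (2/5)·2 + (2/5)·8 = 27/5
Highest expected payoff is 38/5, from Low.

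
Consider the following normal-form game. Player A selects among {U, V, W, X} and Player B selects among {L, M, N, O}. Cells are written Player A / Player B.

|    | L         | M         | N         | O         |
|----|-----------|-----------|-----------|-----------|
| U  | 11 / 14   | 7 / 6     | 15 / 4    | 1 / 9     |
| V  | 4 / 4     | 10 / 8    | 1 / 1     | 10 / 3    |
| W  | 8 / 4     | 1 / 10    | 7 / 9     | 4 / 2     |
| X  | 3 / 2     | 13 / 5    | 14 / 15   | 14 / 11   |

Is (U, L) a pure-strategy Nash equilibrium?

Yes

Holding Player B at L: Player A gets 11 from U, versus 4 from V, 8 from W, 3 from X. No profitable deviation for Player A.
Holding Player A at U: Player B gets 14 from L, versus 6 from M, 4 from N, 9 from O. No profitable deviation for Player B either.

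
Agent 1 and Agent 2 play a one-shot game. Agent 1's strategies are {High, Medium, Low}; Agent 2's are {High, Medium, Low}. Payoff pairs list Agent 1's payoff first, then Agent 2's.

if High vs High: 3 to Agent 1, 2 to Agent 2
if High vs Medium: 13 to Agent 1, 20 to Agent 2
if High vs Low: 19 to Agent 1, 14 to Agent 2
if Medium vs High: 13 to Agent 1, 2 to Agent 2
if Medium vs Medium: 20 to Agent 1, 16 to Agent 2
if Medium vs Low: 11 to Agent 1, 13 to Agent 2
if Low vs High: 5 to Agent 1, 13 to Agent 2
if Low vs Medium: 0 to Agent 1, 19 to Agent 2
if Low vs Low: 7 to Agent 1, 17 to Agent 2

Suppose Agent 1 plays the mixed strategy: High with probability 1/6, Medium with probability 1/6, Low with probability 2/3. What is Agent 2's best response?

Medium

Compute Agent 2's expected payoff from each pure strategy against the given mix.
High: (1/6)·2 + (1/6)·2 + (2/3)·13 = 28/3
Medium: (1/6)·20 + (1/6)·16 + (2/3)·19 = 56/3
Low: (1/6)·14 + (1/6)·13 + (2/3)·17 = 95/6
Highest expected payoff is 56/3, from Medium.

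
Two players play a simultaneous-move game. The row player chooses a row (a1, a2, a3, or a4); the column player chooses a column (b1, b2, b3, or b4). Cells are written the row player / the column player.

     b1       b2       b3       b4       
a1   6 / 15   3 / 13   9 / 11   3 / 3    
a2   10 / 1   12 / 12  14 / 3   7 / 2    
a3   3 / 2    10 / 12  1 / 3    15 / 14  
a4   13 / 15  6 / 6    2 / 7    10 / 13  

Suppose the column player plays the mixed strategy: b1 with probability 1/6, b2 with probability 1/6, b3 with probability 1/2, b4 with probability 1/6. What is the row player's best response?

a2

The row player's best reply maximizes expected payoff against the mix.
a1: (1/6)·6 + (1/6)·3 + (1/2)·9 + (1/6)·3 = 13/2
a2: (1/6)·10 + (1/6)·12 + (1/2)·14 + (1/6)·7 = 71/6
a3: (1/6)·3 + (1/6)·10 + (1/2)·1 + (1/6)·15 = 31/6
a4: (1/6)·13 + (1/6)·6 + (1/2)·2 + (1/6)·10 = 35/6
Highest expected payoff is 71/6, from a2.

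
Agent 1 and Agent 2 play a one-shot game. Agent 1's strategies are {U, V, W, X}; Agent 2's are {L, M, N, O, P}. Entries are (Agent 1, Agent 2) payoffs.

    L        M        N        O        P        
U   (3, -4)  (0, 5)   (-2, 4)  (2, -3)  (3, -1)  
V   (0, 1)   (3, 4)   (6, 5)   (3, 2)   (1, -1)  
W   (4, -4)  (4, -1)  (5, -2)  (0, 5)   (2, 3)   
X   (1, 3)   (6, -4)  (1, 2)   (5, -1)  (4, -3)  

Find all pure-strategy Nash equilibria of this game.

Find each player's best response to every opponent strategy; NE are the intersections.
Agent 1's best responses — vs L: W (payoff 4); vs M: X (payoff 6); vs N: V (payoff 6); vs O: X (payoff 5); vs P: X (payoff 4).
Agent 2's best responses — vs U: M (payoff 5); vs V: N (payoff 5); vs W: O (payoff 5); vs X: L (payoff 3).
The only mutual best response is (V, N); neither player gains by switching there.

(V, N)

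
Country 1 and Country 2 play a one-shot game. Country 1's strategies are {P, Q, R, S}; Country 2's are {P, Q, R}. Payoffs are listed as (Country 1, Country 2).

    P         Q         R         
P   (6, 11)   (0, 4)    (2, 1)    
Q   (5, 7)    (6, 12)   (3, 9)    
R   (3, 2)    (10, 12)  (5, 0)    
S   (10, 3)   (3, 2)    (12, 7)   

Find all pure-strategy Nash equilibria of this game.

(R, Q) and (S, R)

Check mutual best responses: a cell is a NE iff neither player can gain by unilaterally deviating.
Country 1's best responses — vs P: S (payoff 10); vs Q: R (payoff 10); vs R: S (payoff 12).
Country 2's best responses — vs P: P (payoff 11); vs Q: Q (payoff 12); vs R: Q (payoff 12); vs S: R (payoff 7).
Mutual best responses occur at (R, Q) and (S, R); at each, neither player gains by switching.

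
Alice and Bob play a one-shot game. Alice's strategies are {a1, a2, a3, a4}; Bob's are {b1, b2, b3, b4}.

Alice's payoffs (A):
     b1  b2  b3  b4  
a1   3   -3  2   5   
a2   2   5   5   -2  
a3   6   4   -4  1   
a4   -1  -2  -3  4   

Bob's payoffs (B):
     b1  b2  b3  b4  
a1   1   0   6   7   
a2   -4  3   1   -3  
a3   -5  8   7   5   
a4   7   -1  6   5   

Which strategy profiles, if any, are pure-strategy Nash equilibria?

(a1, b4) and (a2, b2)

Find each player's best response to every opponent strategy; NE are the intersections.
Alice's best responses — vs b1: a3 (payoff 6); vs b2: a2 (payoff 5); vs b3: a2 (payoff 5); vs b4: a1 (payoff 5).
Bob's best responses — vs a1: b4 (payoff 7); vs a2: b2 (payoff 3); vs a3: b2 (payoff 8); vs a4: b1 (payoff 7).
Mutual best responses occur at (a1, b4) and (a2, b2); at each, neither player gains by switching.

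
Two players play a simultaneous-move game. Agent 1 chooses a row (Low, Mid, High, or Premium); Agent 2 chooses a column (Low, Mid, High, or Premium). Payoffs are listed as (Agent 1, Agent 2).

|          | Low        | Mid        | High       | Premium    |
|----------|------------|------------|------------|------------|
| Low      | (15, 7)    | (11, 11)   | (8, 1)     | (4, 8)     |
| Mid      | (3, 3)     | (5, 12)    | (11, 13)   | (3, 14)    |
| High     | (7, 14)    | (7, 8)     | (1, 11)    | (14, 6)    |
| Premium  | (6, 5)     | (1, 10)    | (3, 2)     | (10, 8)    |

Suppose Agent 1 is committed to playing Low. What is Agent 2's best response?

Mid

With Agent 1 fixed at Low, Agent 2's payoffs are: Low → 7, Mid → 11, High → 1, Premium → 8.
The maximum is 11, achieved by Mid.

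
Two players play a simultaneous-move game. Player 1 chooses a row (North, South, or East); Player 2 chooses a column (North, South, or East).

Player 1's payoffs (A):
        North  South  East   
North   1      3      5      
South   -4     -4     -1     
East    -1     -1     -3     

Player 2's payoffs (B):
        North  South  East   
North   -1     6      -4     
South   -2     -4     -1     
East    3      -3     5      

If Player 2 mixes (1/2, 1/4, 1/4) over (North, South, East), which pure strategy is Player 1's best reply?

Compute Player 1's expected payoff from each pure strategy against the given mix.
North: (1/2)·1 + (1/4)·3 + (1/4)·5 = 5/2
South: (1/2)·(-4) + (1/4)·(-4) + (1/4)·(-1) = -13/4
East: (1/2)·(-1) + (1/4)·(-1) + (1/4)·(-3) = -3/2
Highest expected payoff is 5/2, from North.

North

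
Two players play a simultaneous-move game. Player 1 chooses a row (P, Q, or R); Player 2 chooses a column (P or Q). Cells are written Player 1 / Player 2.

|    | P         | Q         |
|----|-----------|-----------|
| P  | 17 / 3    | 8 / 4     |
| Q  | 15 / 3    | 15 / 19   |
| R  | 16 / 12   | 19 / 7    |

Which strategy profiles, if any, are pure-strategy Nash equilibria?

A profile is a Nash equilibrium when each player is best-responding to the other.
Player 1's best responses — vs P: P (payoff 17); vs Q: R (payoff 19).
Player 2's best responses — vs P: Q (payoff 4); vs Q: Q (payoff 19); vs R: P (payoff 12).
No cell has both players best-responding. For instance, Player 1's best reply to Q is R, but against R Player 2 prefers P over Q.

There is no pure-strategy Nash equilibrium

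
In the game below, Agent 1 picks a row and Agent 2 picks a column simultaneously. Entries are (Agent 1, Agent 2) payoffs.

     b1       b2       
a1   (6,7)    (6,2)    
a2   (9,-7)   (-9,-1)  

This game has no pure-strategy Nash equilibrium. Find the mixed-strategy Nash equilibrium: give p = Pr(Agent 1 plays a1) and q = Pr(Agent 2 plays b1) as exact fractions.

p = 6/11, q = 5/6

Each player's mixing probability is pinned down by making the *other* player indifferent.
Agent 2 indifferent between b1 and b2: p·7 + (1−p)·(-7) = p·2 + (1−p)·(-1) ⟹ (-7) + 14p = (-1) + 3p ⟹ p = 6/11.
Agent 1 indifferent between a1 and a2: q·6 + (1−q)·6 = q·9 + (1−q)·(-9) ⟹ 6 + 0q = (-9) + 18q ⟹ q = 5/6.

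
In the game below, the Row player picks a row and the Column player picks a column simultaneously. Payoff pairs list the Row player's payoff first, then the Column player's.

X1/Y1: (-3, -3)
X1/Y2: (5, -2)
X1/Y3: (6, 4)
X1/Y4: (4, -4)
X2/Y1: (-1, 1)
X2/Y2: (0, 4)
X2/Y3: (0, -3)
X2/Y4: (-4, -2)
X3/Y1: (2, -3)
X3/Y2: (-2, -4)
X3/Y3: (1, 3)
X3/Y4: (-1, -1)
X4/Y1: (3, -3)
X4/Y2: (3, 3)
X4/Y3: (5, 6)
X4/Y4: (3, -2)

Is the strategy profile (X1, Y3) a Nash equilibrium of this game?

Yes

Holding the Column player at Y3: the Row player gets 6 from X1, versus 0 from X2, 1 from X3, 5 from X4. No profitable deviation for the Row player.
Holding the Row player at X1: the Column player gets 4 from Y3, versus -3 from Y1, -2 from Y2, -4 from Y4. No profitable deviation for the Column player either.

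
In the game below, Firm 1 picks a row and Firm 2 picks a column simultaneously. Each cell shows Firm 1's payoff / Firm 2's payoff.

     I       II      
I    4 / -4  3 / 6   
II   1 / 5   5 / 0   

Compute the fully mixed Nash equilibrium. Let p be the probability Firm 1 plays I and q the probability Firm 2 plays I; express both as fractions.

p = 1/3, q = 2/5

Each player's mixing probability is pinned down by making the *other* player indifferent.
Firm 2 indifferent between I and II: p·(-4) + (1−p)·5 = p·6 + (1−p)·0 ⟹ 5 + (-9)p = 0 + 6p ⟹ p = 1/3.
Firm 1 indifferent between I and II: q·4 + (1−q)·3 = q·1 + (1−q)·5 ⟹ 3 + 1q = 5 + (-4)q ⟹ q = 2/5.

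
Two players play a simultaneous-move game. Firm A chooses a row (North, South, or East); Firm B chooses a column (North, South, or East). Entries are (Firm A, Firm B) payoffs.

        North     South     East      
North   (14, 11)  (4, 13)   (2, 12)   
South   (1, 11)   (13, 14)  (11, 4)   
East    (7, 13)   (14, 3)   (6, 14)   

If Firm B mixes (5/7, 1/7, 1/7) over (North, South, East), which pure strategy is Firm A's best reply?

North

Firm A's best reply maximizes expected payoff against the mix.
North: (5/7)·14 + (1/7)·4 + (1/7)·2 = 76/7
South: (5/7)·1 + (1/7)·13 + (1/7)·11 = 29/7
East: (5/7)·7 + (1/7)·14 + (1/7)·6 = 55/7
Highest expected payoff is 76/7, from North.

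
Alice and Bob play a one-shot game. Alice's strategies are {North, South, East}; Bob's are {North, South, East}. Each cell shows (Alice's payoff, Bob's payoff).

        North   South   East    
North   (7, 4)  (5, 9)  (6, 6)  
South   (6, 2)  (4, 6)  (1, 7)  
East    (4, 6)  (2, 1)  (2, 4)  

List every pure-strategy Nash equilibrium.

A profile is a Nash equilibrium when each player is best-responding to the other.
Alice's best responses — vs North: North (payoff 7); vs South: North (payoff 5); vs East: North (payoff 6).
Bob's best responses — vs North: South (payoff 9); vs South: East (payoff 7); vs East: North (payoff 6).
The only mutual best response is (North, South); neither player gains by switching there.

(North, South)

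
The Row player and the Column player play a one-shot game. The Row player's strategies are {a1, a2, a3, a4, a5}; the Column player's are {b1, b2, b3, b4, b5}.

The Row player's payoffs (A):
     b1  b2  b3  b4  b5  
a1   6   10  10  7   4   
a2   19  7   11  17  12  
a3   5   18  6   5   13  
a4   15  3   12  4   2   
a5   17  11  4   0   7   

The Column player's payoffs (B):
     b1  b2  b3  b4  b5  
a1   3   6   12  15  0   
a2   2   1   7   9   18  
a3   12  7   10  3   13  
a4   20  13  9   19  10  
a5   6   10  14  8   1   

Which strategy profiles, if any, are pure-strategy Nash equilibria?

(a3, b5)

A profile is a Nash equilibrium when each player is best-responding to the other.
The Row player's best responses — vs b1: a2 (payoff 19); vs b2: a3 (payoff 18); vs b3: a4 (payoff 12); vs b4: a2 (payoff 17); vs b5: a3 (payoff 13).
The Column player's best responses — vs a1: b4 (payoff 15); vs a2: b5 (payoff 18); vs a3: b5 (payoff 13); vs a4: b1 (payoff 20); vs a5: b3 (payoff 14).
The only mutual best response is (a3, b5); neither player gains by switching there.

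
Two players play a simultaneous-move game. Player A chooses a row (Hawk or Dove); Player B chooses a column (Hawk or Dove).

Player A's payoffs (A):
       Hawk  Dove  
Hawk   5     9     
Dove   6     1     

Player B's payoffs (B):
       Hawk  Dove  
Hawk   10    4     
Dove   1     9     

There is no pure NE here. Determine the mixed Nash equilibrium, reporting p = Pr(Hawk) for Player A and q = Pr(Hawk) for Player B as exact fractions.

p = 4/7, q = 8/9

Each player's mixing probability is pinned down by making the *other* player indifferent.
Player B indifferent between Hawk and Dove: p·10 + (1−p)·1 = p·4 + (1−p)·9 ⟹ 1 + 9p = 9 + (-5)p ⟹ p = 4/7.
Player A indifferent between Hawk and Dove: q·5 + (1−q)·9 = q·6 + (1−q)·1 ⟹ 9 + (-4)q = 1 + 5q ⟹ q = 8/9.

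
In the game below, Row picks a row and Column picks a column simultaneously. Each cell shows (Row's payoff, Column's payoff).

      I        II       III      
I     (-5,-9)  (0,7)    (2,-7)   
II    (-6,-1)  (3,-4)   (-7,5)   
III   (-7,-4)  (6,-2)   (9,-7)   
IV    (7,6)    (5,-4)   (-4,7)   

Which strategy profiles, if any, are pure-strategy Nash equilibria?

A profile is a Nash equilibrium when each player is best-responding to the other.
Row's best responses — vs I: IV (payoff 7); vs II: III (payoff 6); vs III: III (payoff 9).
Column's best responses — vs I: II (payoff 7); vs II: III (payoff 5); vs III: II (payoff -2); vs IV: III (payoff 7).
The only mutual best response is (III, II); neither player gains by switching there.

(III, II)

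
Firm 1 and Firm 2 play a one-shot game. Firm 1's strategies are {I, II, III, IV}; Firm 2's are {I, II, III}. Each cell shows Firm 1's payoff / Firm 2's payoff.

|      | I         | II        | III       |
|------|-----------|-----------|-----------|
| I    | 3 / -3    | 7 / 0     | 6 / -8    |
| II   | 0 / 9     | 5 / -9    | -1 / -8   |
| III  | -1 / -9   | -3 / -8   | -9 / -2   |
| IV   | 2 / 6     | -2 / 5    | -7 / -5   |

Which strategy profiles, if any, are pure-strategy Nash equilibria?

Check mutual best responses: a cell is a NE iff neither player can gain by unilaterally deviating.
Firm 1's best responses — vs I: I (payoff 3); vs II: I (payoff 7); vs III: I (payoff 6).
Firm 2's best responses — vs I: II (payoff 0); vs II: I (payoff 9); vs III: III (payoff -2); vs IV: I (payoff 6).
The only mutual best response is (I, II); neither player gains by switching there.

(I, II)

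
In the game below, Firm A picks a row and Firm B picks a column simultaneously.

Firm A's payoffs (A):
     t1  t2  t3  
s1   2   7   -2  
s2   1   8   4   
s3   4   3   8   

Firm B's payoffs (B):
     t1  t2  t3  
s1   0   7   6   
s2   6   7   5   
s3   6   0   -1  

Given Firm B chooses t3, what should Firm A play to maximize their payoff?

With Firm B fixed at t3, Firm A's payoffs are: s1 → -2, s2 → 4, s3 → 8.
The maximum is 8, achieved by s3.

s3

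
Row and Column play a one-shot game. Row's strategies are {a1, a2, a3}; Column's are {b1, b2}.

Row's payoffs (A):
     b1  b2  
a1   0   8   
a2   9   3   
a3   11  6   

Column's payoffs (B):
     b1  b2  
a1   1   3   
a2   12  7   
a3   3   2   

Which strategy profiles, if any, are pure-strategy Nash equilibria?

(a1, b2) and (a3, b1)

A profile is a Nash equilibrium when each player is best-responding to the other.
Row's best responses — vs b1: a3 (payoff 11); vs b2: a1 (payoff 8).
Column's best responses — vs a1: b2 (payoff 3); vs a2: b1 (payoff 12); vs a3: b1 (payoff 3).
Mutual best responses occur at (a1, b2) and (a3, b1); at each, neither player gains by switching.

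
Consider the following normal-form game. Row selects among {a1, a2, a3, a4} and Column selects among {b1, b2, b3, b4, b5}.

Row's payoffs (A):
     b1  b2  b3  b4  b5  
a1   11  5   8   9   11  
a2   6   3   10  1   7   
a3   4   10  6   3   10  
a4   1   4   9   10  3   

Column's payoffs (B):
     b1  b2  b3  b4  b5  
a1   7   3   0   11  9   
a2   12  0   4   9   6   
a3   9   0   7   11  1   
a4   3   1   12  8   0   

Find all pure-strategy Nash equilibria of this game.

There is no pure-strategy Nash equilibrium

Find each player's best response to every opponent strategy; NE are the intersections.
Row's best responses — vs b1: a1 (payoff 11); vs b2: a3 (payoff 10); vs b3: a2 (payoff 10); vs b4: a4 (payoff 10); vs b5: a1 (payoff 11).
Column's best responses — vs a1: b4 (payoff 11); vs a2: b1 (payoff 12); vs a3: b4 (payoff 11); vs a4: b3 (payoff 12).
No cell has both players best-responding. For instance, Row's best reply to b1 is a1, but against a1 Column prefers b4 over b1.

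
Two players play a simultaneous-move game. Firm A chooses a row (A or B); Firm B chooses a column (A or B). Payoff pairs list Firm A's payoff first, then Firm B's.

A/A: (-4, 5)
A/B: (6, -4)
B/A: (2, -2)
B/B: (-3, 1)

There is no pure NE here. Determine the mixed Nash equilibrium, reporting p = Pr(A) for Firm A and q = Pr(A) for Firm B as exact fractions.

p = 1/4, q = 3/5

In a mixed NE each player is indifferent between their pure strategies, so the opponent's mix sets the indifference.
Firm B indifferent between A and B: p·5 + (1−p)·(-2) = p·(-4) + (1−p)·1 ⟹ (-2) + 7p = 1 + (-5)p ⟹ p = 1/4.
Firm A indifferent between A and B: q·(-4) + (1−q)·6 = q·2 + (1−q)·(-3) ⟹ 6 + (-10)q = (-3) + 5q ⟹ q = 3/5.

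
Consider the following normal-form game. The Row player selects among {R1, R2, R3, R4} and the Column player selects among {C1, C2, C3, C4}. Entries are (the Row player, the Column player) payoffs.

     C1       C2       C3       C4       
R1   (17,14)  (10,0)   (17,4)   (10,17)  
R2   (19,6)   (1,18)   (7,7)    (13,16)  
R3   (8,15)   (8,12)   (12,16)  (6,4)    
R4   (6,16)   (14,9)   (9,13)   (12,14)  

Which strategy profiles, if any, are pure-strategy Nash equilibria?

No pure-strategy Nash equilibrium

Check mutual best responses: a cell is a NE iff neither player can gain by unilaterally deviating.
The Row player's best responses — vs C1: R2 (payoff 19); vs C2: R4 (payoff 14); vs C3: R1 (payoff 17); vs C4: R2 (payoff 13).
The Column player's best responses — vs R1: C4 (payoff 17); vs R2: C2 (payoff 18); vs R3: C3 (payoff 16); vs R4: C1 (payoff 16).
No cell has both players best-responding. For instance, the Row player's best reply to C1 is R2, but against R2 the Column player prefers C2 over C1.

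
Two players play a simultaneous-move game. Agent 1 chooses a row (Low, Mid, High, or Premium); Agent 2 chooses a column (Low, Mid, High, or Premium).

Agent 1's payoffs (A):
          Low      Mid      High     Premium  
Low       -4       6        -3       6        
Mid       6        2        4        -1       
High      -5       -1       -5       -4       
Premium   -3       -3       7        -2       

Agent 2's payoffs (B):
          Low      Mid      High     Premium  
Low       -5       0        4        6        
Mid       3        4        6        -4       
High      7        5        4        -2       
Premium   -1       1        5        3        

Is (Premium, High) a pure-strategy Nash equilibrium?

Holding Agent 2 at High: Agent 1 gets 7 from Premium, versus -3 from Low, 4 from Mid, -5 from High. No profitable deviation for Agent 1.
Holding Agent 1 at Premium: Agent 2 gets 5 from High, versus -1 from Low, 1 from Mid, 3 from Premium. No profitable deviation for Agent 2 either.

Yes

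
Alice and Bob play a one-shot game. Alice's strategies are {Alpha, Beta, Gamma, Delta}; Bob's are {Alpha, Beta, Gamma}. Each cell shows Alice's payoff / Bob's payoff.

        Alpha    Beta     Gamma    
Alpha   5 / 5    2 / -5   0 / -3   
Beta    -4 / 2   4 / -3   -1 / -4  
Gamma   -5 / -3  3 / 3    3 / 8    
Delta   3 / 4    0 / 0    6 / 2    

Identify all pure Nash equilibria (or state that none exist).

Find each player's best response to every opponent strategy; NE are the intersections.
Alice's best responses — vs Alpha: Alpha (payoff 5); vs Beta: Beta (payoff 4); vs Gamma: Delta (payoff 6).
Bob's best responses — vs Alpha: Alpha (payoff 5); vs Beta: Alpha (payoff 2); vs Gamma: Gamma (payoff 8); vs Delta: Alpha (payoff 4).
The only mutual best response is (Alpha, Alpha); neither player gains by switching there.

(Alpha, Alpha)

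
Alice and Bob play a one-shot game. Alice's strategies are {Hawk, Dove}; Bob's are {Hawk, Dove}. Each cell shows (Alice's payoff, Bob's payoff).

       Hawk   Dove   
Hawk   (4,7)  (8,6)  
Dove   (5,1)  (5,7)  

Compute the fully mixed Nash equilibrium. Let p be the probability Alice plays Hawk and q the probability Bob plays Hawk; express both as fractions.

p = 6/7, q = 3/4

Each player's mixing probability is pinned down by making the *other* player indifferent.
Bob indifferent between Hawk and Dove: p·7 + (1−p)·1 = p·6 + (1−p)·7 ⟹ 1 + 6p = 7 + (-1)p ⟹ p = 6/7.
Alice indifferent between Hawk and Dove: q·4 + (1−q)·8 = q·5 + (1−q)·5 ⟹ 8 + (-4)q = 5 + 0q ⟹ q = 3/4.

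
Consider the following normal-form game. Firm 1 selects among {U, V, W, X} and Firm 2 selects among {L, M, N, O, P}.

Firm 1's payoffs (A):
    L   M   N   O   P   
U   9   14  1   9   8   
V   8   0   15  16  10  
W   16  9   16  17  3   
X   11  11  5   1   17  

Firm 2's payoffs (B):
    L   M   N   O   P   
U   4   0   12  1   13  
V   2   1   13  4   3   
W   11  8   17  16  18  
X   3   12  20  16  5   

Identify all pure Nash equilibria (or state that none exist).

A profile is a Nash equilibrium when each player is best-responding to the other.
Firm 1's best responses — vs L: W (payoff 16); vs M: U (payoff 14); vs N: W (payoff 16); vs O: W (payoff 17); vs P: X (payoff 17).
Firm 2's best responses — vs U: P (payoff 13); vs V: N (payoff 13); vs W: P (payoff 18); vs X: N (payoff 20).
No cell has both players best-responding. For instance, Firm 1's best reply to N is W, but against W Firm 2 prefers P over N.

There is no pure-strategy Nash equilibrium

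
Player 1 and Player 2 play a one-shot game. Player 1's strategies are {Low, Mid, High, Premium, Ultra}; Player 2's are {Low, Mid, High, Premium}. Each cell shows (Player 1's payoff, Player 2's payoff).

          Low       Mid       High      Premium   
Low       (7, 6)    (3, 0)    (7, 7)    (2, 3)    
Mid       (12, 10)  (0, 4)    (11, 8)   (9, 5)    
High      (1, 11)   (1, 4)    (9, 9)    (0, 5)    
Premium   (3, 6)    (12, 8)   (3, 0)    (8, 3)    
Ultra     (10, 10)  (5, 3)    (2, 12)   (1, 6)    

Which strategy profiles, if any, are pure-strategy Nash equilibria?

A profile is a Nash equilibrium when each player is best-responding to the other.
Player 1's best responses — vs Low: Mid (payoff 12); vs Mid: Premium (payoff 12); vs High: Mid (payoff 11); vs Premium: Mid (payoff 9).
Player 2's best responses — vs Low: High (payoff 7); vs Mid: Low (payoff 10); vs High: Low (payoff 11); vs Premium: Mid (payoff 8); vs Ultra: High (payoff 12).
Mutual best responses occur at (Mid, Low) and (Premium, Mid); at each, neither player gains by switching.

(Mid, Low) and (Premium, Mid)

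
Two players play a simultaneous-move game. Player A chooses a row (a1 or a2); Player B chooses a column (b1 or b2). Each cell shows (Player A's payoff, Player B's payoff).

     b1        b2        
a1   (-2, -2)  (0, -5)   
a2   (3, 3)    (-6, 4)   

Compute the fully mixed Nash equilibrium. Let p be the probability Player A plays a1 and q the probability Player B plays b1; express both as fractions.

Each player's mixing probability is pinned down by making the *other* player indifferent.
Player B indifferent between b1 and b2: p·(-2) + (1−p)·3 = p·(-5) + (1−p)·4 ⟹ 3 + (-5)p = 4 + (-9)p ⟹ p = 1/4.
Player A indifferent between a1 and a2: q·(-2) + (1−q)·0 = q·3 + (1−q)·(-6) ⟹ 0 + (-2)q = (-6) + 9q ⟹ q = 6/11.

p = 1/4, q = 6/11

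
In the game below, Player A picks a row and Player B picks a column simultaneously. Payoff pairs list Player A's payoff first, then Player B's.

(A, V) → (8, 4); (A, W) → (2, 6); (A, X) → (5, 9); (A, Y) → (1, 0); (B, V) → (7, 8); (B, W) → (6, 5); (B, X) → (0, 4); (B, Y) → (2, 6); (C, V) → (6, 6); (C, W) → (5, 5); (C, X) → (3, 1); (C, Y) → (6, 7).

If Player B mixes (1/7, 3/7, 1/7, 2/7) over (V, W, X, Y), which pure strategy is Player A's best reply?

C

Compute Player A's expected payoff from each pure strategy against the given mix.
A: (1/7)·8 + (3/7)·2 + (1/7)·5 + (2/7)·1 = 3
B: (1/7)·7 + (3/7)·6 + (1/7)·0 + (2/7)·2 = 29/7
C: (1/7)·6 + (3/7)·5 + (1/7)·3 + (2/7)·6 = 36/7
Highest expected payoff is 36/7, from C.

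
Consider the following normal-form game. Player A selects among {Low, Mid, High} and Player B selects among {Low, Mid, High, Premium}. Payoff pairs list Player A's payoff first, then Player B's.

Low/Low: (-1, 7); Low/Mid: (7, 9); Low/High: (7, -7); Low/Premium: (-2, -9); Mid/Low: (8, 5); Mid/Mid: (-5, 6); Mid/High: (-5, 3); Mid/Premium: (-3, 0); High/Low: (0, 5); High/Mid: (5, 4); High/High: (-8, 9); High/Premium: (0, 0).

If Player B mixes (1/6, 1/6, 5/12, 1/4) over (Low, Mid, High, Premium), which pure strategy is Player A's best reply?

Compute Player A's expected payoff from each pure strategy against the given mix.
Low: (1/6)·(-1) + (1/6)·7 + (5/12)·7 + (1/4)·(-2) = 41/12
Mid: (1/6)·8 + (1/6)·(-5) + (5/12)·(-5) + (1/4)·(-3) = -7/3
High: (1/6)·0 + (1/6)·5 + (5/12)·(-8) + (1/4)·0 = -5/2
Highest expected payoff is 41/12, from Low.

Low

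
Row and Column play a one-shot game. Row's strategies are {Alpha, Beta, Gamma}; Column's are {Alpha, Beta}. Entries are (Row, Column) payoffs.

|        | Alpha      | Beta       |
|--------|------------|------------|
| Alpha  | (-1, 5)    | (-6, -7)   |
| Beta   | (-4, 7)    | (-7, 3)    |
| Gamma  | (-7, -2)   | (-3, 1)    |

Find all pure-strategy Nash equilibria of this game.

A profile is a Nash equilibrium when each player is best-responding to the other.
Row's best responses — vs Alpha: Alpha (payoff -1); vs Beta: Gamma (payoff -3).
Column's best responses — vs Alpha: Alpha (payoff 5); vs Beta: Alpha (payoff 7); vs Gamma: Beta (payoff 1).
Mutual best responses occur at (Alpha, Alpha) and (Gamma, Beta); at each, neither player gains by switching.

(Alpha, Alpha) and (Gamma, Beta)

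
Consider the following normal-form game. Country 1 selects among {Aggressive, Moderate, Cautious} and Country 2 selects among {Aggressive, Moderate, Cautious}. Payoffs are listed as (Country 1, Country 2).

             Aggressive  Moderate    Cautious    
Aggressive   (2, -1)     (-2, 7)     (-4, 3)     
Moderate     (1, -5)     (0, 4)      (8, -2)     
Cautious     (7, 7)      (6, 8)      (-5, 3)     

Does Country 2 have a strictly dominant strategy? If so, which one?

Moderate

A strategy is strictly dominant if it gives Country 2 a strictly higher payoff than every other strategy, against every choice by the opponent.
Moderate strictly dominates: vs Aggressive: 7 > each of {-1, 3}; vs Moderate: 4 > each of {-5, -2}; vs Cautious: 8 > each of {7, 3}.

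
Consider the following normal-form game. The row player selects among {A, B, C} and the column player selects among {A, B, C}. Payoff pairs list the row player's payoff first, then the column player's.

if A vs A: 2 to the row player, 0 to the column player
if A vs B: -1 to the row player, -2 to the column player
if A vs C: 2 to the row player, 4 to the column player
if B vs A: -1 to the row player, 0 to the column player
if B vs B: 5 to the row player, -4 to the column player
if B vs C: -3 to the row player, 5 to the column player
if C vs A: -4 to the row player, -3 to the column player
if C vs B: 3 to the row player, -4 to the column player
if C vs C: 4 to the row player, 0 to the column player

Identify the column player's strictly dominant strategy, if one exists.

Check whether one of the column player's strategies beats all alternatives regardless of what the opponent does.
C strictly dominates: vs A: 4 > each of {0, -2}; vs B: 5 > each of {0, -4}; vs C: 0 > each of {-3, -4}.

C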